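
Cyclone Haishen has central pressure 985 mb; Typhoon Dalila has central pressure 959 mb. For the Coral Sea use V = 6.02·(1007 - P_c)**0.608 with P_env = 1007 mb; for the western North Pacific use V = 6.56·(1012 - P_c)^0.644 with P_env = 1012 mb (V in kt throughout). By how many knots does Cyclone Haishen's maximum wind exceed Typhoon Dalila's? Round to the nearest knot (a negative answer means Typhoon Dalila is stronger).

-45 kt

Cyclone Haishen: ΔP = 22; V ≈ 6.02 × 22^0.608 ≈ 39.43 kt.
Typhoon Dalila: ΔP = 53; V ≈ 6.56 × 53^0.644 ≈ 84.59 kt.
Difference ≈ 39.43 − 84.59 = -45.16 → -45 kt.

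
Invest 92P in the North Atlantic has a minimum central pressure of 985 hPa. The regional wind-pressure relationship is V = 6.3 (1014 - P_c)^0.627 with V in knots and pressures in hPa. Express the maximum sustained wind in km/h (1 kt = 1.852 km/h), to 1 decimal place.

ΔP = 1014 − 985 = 29 hPa.
V ≈ 6.3 × 29^0.627 = 6.3 × 8.259 ≈ 52.031 kt.
52.031 × 1.852 ≈ 96.36 km/h → 96.4 km/h.

96.4 km/h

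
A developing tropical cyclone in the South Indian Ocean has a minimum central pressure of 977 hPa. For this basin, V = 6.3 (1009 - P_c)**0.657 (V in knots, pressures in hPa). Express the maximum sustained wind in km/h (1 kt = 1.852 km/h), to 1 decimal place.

113.7 km/h

ΔP = 1009 − 977 = 32 hPa.
V ≈ 6.3 × 32^0.657 = 6.3 × 9.747 ≈ 61.408 kt.
61.408 × 1.852 ≈ 113.73 km/h → 113.7 km/h.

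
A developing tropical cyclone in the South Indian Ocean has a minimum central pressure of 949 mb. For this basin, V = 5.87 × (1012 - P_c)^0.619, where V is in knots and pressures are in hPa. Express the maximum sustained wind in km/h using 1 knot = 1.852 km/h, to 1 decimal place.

141.3 km/h

ΔP = 1012 − 949 = 63 mb.
V ≈ 5.87 × 63^0.619 = 5.87 × 12.995 ≈ 76.283 kt.
76.283 × 1.852 ≈ 141.28 km/h → 141.3 km/h.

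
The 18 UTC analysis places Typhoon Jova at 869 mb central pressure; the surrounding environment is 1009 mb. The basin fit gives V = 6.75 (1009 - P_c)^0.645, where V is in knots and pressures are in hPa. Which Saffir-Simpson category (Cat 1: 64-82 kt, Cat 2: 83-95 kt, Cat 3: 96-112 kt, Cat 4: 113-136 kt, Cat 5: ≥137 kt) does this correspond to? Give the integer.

5

ΔP = 1009 − 869 = 140 mb.
V ≈ 6.75 × 140^0.645 = 6.75 × 24.22 ≈ 164 kt.
164 kt falls in the Category 5 band.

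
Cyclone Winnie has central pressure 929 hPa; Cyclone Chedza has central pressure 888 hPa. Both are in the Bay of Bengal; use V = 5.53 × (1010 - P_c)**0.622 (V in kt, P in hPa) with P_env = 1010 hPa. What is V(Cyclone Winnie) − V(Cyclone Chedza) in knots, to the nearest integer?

Cyclone Winnie: ΔP = 81; V ≈ 5.53 × 81^0.622 ≈ 85.08 kt.
Cyclone Chedza: ΔP = 122; V ≈ 5.53 × 122^0.622 ≈ 109.76 kt.
Difference ≈ 85.08 − 109.76 = -24.68 → -25 kt.

-25 kt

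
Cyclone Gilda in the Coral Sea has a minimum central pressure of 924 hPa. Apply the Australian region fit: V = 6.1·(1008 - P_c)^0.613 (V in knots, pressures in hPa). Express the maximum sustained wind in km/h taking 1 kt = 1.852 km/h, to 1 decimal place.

170.8 km/h

ΔP = 1008 − 924 = 84 hPa.
V ≈ 6.1 × 84^0.613 = 6.1 × 15.121 ≈ 92.239 kt.
92.239 × 1.852 ≈ 170.83 km/h → 170.8 km/h.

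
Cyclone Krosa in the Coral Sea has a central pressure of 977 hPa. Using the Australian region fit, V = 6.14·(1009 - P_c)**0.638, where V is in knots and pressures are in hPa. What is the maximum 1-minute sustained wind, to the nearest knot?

ΔP = 1009 − 977 = 32 hPa.
32^0.638 ≈ 9.126.
V ≈ 6.14 × 9.126 ≈ 56.0 kt.

56 kt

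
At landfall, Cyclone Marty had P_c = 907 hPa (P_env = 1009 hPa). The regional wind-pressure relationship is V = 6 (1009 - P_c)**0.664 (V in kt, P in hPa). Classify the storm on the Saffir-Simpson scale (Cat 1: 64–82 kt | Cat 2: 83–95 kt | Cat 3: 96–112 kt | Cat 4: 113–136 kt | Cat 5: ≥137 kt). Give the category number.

4

ΔP = 1009 − 907 = 102 hPa.
V ≈ 6 × 102^0.664 = 6 × 21.56 ≈ 129 kt.
129 kt falls in the Category 4 band.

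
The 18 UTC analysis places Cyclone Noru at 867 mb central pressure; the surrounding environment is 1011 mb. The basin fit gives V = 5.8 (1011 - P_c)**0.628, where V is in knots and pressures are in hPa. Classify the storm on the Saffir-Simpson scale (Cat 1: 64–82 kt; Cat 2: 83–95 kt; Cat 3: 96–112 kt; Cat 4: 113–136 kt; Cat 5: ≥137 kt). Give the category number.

4

ΔP = 1011 − 867 = 144 mb.
V ≈ 5.8 × 144^0.628 = 5.8 × 22.67 ≈ 131 kt.
131 kt falls in the Category 4 band.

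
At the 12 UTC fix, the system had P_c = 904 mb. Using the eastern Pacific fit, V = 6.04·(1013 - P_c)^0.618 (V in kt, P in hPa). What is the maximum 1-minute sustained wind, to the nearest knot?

ΔP = 1013 − 904 = 109 mb.
109^0.618 ≈ 18.161.
V ≈ 6.04 × 18.161 ≈ 109.7 kt.

110 kt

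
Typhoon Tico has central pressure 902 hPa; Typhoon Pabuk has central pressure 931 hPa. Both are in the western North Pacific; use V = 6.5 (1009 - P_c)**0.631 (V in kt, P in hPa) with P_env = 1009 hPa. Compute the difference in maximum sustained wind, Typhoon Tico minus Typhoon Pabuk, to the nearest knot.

22 kt

Typhoon Tico: ΔP = 107; V ≈ 6.5 × 107^0.631 ≈ 124.01 kt.
Typhoon Pabuk: ΔP = 78; V ≈ 6.5 × 78^0.631 ≈ 101.58 kt.
Difference ≈ 124.01 − 101.58 = 22.43 → 22 kt.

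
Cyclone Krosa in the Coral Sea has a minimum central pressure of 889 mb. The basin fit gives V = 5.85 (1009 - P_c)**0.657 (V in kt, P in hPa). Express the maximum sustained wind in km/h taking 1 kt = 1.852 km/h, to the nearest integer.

ΔP = 1009 − 889 = 120 mb.
V ≈ 5.85 × 120^0.657 = 5.85 × 23.229 ≈ 135.887 kt.
135.887 × 1.852 ≈ 251.66 km/h → 252 km/h.

252 km/h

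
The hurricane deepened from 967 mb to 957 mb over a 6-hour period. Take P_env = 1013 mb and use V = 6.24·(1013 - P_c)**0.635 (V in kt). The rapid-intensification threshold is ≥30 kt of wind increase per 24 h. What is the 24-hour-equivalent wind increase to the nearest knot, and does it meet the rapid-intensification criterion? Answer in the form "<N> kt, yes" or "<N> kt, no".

V₁: ΔP = 46, V ≈ 6.24 × 46^0.635 ≈ 70.96 kt.
V₂: ΔP = 56, V ≈ 6.24 × 56^0.635 ≈ 80.41 kt.
ΔV over 6 h = 9.45 kt → 24 h equivalent = 9.45 × 24/6 ≈ 37.80 kt.
38 kt ≥ 30 kt ⇒ rapid intensification.

38 kt, yes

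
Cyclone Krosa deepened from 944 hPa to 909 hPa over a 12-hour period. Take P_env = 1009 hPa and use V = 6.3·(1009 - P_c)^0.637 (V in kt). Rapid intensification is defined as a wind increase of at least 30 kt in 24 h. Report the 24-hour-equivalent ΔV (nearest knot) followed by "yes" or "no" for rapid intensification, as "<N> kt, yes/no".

V₁: ΔP = 65, V ≈ 6.3 × 65^0.637 ≈ 89.98 kt.
V₂: ΔP = 100, V ≈ 6.3 × 100^0.637 ≈ 118.40 kt.
ΔV over 12 h = 28.42 kt → 24 h equivalent = 28.42 × 24/12 ≈ 56.84 kt.
57 kt ≥ 30 kt ⇒ rapid intensification.

57 kt, yes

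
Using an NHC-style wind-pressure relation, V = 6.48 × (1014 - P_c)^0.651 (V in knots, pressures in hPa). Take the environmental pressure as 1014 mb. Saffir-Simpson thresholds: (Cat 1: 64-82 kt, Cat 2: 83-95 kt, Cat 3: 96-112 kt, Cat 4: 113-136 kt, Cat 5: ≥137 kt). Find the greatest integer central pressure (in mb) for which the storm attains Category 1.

Category 1 begins at V = 64 kt.
Required ΔP = (64/6.48)^(1/0.651) = 9.877^1.536 ≈ 33.71 mb.
P_c ≤ 1014 − 33.71 = 980.29, so the highest integer P_c is 980 mb.

980 mb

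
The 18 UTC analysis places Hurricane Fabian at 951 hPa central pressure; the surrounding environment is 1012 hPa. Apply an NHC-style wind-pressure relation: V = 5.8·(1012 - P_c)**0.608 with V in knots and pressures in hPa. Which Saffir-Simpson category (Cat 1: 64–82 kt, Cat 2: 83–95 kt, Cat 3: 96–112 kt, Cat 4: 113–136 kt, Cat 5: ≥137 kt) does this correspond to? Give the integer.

ΔP = 1012 − 951 = 61 hPa.
V ≈ 5.8 × 61^0.608 = 5.8 × 12.18 ≈ 71 kt.
71 kt falls in the Category 1 band.

1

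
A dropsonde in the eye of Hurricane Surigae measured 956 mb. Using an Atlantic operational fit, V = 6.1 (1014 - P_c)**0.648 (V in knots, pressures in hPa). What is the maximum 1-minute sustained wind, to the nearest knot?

ΔP = 1014 − 956 = 58 mb.
58^0.648 ≈ 13.890.
V ≈ 6.1 × 13.890 ≈ 84.7 kt.

85 kt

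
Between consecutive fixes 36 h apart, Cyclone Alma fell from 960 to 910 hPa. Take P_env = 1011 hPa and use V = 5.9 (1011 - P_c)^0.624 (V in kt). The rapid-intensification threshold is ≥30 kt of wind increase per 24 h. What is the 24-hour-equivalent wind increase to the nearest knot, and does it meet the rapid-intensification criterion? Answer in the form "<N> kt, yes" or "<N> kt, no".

24 kt, no

V₁: ΔP = 51, V ≈ 5.9 × 51^0.624 ≈ 68.61 kt.
V₂: ΔP = 101, V ≈ 5.9 × 101^0.624 ≈ 105.09 kt.
ΔV over 36 h = 36.48 kt → 24 h equivalent = 36.48 × 24/36 ≈ 24.32 kt.
24 kt < 30 kt ⇒ not rapid intensification.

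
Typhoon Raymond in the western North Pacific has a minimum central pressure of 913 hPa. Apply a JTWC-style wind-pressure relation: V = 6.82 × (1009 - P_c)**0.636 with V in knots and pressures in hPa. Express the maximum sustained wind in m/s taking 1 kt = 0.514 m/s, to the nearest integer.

ΔP = 1009 − 913 = 96 hPa.
V ≈ 6.82 × 96^0.636 = 6.82 × 18.227 ≈ 124.311 kt.
124.311 × 0.514 ≈ 63.90 m/s → 64 m/s.

64 m/s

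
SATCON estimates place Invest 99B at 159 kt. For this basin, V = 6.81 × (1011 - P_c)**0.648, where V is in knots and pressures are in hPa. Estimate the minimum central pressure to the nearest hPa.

882 hPa

ΔP = (V / 6.81)^(1/0.648) = (159/6.81)^1.543.
159/6.81 = 23.348; 23.348^1.543 ≈ 129.27 hPa.
P_c = 1011 − 129.27 = 881.73 ≈ 882 hPa.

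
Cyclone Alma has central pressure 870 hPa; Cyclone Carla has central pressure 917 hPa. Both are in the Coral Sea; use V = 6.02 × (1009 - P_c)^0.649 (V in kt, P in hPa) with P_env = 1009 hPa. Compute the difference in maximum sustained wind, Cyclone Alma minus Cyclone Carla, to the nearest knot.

Cyclone Alma: ΔP = 139; V ≈ 6.02 × 139^0.649 ≈ 148.05 kt.
Cyclone Carla: ΔP = 92; V ≈ 6.02 × 92^0.649 ≈ 113.26 kt.
Difference ≈ 148.05 − 113.26 = 34.79 → 35 kt.

35 kt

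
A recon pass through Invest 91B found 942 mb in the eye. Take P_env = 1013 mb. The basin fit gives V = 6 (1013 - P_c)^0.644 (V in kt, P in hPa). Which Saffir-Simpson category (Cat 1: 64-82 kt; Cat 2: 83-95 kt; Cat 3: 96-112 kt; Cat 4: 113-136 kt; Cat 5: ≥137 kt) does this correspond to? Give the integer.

ΔP = 1013 − 942 = 71 mb.
V ≈ 6 × 71^0.644 = 6 × 15.57 ≈ 93 kt.
93 kt falls in the Category 2 band.

2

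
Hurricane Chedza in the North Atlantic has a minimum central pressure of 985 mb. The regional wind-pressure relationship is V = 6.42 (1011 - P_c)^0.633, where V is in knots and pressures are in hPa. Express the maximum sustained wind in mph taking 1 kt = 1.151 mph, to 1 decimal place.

ΔP = 1011 − 985 = 26 mb.
V ≈ 6.42 × 26^0.633 = 6.42 × 7.865 ≈ 50.491 kt.
50.491 × 1.151 ≈ 58.12 mph → 58.1 mph.

58.1 mph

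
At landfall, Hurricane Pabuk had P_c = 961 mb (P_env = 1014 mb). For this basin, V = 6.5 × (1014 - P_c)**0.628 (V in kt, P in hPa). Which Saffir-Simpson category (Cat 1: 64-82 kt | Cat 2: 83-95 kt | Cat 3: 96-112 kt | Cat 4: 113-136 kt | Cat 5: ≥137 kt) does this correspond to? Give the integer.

1

ΔP = 1014 − 961 = 53 mb.
V ≈ 6.5 × 53^0.628 = 6.5 × 12.10 ≈ 79 kt.
79 kt falls in the Category 1 band.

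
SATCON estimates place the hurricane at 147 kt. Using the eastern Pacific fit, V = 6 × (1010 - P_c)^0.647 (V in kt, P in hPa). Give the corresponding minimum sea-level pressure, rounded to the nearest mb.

870 mb

ΔP = (V / 6)^(1/0.647) = (147/6)^1.546.
147/6 = 24.500; 24.500^1.546 ≈ 140.31 mb.
P_c = 1010 − 140.31 = 869.69 ≈ 870 mb.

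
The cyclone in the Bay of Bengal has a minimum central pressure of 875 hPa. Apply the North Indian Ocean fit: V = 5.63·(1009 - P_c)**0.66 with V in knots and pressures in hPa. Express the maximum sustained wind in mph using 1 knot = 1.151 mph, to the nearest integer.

ΔP = 1009 − 875 = 134 hPa.
V ≈ 5.63 × 134^0.66 = 5.63 × 25.345 ≈ 142.691 kt.
142.691 × 1.151 ≈ 164.24 mph → 164 mph.

164 mph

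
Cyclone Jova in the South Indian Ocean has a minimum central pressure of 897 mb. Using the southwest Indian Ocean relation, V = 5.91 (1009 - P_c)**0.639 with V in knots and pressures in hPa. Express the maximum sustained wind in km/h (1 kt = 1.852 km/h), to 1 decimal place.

ΔP = 1009 − 897 = 112 mb.
V ≈ 5.91 × 112^0.639 = 5.91 × 20.392 ≈ 120.514 kt.
120.514 × 1.852 ≈ 223.19 km/h → 223.2 km/h.

223.2 km/h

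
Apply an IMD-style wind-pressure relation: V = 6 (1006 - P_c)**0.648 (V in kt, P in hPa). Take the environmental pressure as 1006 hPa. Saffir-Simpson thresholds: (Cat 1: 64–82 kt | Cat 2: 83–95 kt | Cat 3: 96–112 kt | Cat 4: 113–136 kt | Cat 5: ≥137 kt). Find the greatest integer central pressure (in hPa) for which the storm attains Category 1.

967 hPa

Category 1 begins at V = 64 kt.
Required ΔP = (64/6)^(1/0.648) = 10.667^1.543 ≈ 38.59 hPa.
P_c ≤ 1006 − 38.59 = 967.41, so the highest integer P_c is 967 hPa.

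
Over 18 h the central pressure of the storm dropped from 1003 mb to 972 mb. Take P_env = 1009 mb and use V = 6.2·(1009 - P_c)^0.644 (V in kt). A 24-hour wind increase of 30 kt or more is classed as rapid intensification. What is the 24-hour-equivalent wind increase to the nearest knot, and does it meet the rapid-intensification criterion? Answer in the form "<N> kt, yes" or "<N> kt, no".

V₁: ΔP = 6, V ≈ 6.2 × 6^0.644 ≈ 19.66 kt.
V₂: ΔP = 37, V ≈ 6.2 × 37^0.644 ≈ 63.43 kt.
ΔV over 18 h = 43.77 kt → 24 h equivalent = 43.77 × 24/18 ≈ 58.36 kt.
58 kt ≥ 30 kt ⇒ rapid intensification.

58 kt, yes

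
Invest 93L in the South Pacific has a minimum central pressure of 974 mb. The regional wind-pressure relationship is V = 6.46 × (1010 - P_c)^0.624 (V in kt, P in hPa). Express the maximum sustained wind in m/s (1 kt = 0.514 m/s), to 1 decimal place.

31.1 m/s

ΔP = 1010 − 974 = 36 mb.
V ≈ 6.46 × 36^0.624 = 6.46 × 9.357 ≈ 60.446 kt.
60.446 × 0.514 ≈ 31.07 m/s → 31.1 m/s.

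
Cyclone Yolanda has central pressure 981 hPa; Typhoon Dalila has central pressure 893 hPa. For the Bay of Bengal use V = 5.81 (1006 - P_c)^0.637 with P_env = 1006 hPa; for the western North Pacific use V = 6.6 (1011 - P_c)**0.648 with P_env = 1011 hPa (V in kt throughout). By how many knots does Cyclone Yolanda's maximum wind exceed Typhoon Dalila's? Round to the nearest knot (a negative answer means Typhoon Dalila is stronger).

-100 kt

Cyclone Yolanda: ΔP = 25; V ≈ 5.81 × 25^0.637 ≈ 45.15 kt.
Typhoon Dalila: ΔP = 118; V ≈ 6.6 × 118^0.648 ≈ 145.25 kt.
Difference ≈ 45.15 − 145.25 = -100.10 → -100 kt.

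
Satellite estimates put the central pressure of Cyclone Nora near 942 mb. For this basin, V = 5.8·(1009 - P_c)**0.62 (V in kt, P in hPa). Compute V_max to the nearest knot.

79 kt

ΔP = 1009 − 942 = 67 mb.
67^0.62 ≈ 13.557.
V ≈ 5.8 × 13.557 ≈ 78.6 kt.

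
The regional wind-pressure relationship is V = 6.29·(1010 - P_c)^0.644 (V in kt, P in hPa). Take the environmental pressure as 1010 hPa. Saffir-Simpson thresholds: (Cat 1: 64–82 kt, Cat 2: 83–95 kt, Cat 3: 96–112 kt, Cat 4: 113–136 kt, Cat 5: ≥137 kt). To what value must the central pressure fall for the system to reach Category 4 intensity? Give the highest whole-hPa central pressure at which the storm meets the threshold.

Category 4 begins at V = 113 kt.
Required ΔP = (113/6.29)^(1/0.644) = 17.965^1.553 ≈ 88.69 hPa.
P_c ≤ 1010 − 88.69 = 921.31, so the highest integer P_c is 921 hPa.

921 hPa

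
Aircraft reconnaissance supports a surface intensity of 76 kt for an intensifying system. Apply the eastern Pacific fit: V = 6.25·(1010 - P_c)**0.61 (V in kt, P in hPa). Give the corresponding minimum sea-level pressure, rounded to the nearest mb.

950 mb

ΔP = (V / 6.25)^(1/0.61) = (76/6.25)^1.639.
76/6.25 = 12.160; 12.160^1.639 ≈ 60.06 mb.
P_c = 1010 − 60.06 = 949.94 ≈ 950 mb.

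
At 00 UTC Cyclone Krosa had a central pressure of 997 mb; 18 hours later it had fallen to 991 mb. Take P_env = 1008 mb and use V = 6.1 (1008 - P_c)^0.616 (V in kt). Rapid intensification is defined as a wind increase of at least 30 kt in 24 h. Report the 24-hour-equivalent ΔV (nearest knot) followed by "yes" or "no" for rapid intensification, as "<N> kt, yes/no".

V₁: ΔP = 11, V ≈ 6.1 × 11^0.616 ≈ 26.72 kt.
V₂: ΔP = 17, V ≈ 6.1 × 17^0.616 ≈ 34.94 kt.
ΔV over 18 h = 8.22 kt → 24 h equivalent = 8.22 × 24/18 ≈ 10.96 kt.
11 kt < 30 kt ⇒ not rapid intensification.

11 kt, no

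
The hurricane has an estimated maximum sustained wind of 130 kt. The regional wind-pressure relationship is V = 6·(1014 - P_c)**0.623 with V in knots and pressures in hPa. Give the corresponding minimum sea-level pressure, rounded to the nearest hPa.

ΔP = (V / 6)^(1/0.623) = (130/6)^1.605.
130/6 = 21.667; 21.667^1.605 ≈ 139.36 hPa.
P_c = 1014 − 139.36 = 874.64 ≈ 875 hPa.

875 hPa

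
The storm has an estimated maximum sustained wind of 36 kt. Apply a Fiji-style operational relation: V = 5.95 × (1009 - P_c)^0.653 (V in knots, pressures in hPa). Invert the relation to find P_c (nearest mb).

993 mb

ΔP = (V / 5.95)^(1/0.653) = (36/5.95)^1.531.
36/5.95 = 6.050; 6.050^1.531 ≈ 15.75 mb.
P_c = 1009 − 15.75 = 993.25 ≈ 993 mb.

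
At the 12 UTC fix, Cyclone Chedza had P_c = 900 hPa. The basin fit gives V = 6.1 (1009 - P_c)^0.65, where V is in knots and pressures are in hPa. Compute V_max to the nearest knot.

129 kt

ΔP = 1009 − 900 = 109 hPa.
109^0.65 ≈ 21.102.
V ≈ 6.1 × 21.102 ≈ 128.7 kt.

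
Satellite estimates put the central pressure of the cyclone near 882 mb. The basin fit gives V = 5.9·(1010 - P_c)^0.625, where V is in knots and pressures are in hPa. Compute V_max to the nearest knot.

122 kt

ΔP = 1010 − 882 = 128 mb.
128^0.625 ≈ 20.749.
V ≈ 5.9 × 20.749 ≈ 122.4 kt.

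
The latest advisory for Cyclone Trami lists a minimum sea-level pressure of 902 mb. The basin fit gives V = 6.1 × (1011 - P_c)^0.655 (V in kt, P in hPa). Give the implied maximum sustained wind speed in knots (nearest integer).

132 kt

ΔP = 1011 − 902 = 109 mb.
109^0.655 ≈ 21.603.
V ≈ 6.1 × 21.603 ≈ 131.8 kt.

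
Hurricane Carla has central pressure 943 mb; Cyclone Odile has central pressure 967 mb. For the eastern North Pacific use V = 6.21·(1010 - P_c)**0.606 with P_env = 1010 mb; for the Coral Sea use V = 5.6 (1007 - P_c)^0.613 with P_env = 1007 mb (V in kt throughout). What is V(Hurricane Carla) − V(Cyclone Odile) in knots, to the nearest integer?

26 kt

Hurricane Carla: ΔP = 67; V ≈ 6.21 × 67^0.606 ≈ 79.38 kt.
Cyclone Odile: ΔP = 40; V ≈ 5.6 × 40^0.613 ≈ 53.73 kt.
Difference ≈ 79.38 − 53.73 = 25.65 → 26 kt.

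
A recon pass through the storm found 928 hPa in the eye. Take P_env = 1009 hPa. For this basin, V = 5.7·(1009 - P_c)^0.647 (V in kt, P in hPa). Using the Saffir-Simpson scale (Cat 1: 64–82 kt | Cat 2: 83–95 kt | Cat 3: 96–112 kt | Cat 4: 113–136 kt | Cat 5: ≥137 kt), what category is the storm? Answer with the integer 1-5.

3

ΔP = 1009 − 928 = 81 hPa.
V ≈ 5.7 × 81^0.647 = 5.7 × 17.17 ≈ 98 kt.
98 kt falls in the Category 3 band.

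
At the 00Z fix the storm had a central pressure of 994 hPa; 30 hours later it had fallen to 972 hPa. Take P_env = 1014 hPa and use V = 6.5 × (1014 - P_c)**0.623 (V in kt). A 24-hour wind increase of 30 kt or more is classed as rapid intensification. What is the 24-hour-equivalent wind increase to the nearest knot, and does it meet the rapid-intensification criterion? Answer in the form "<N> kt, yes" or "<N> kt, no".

V₁: ΔP = 20, V ≈ 6.5 × 20^0.623 ≈ 42.02 kt.
V₂: ΔP = 42, V ≈ 6.5 × 42^0.623 ≈ 66.71 kt.
ΔV over 30 h = 24.69 kt → 24 h equivalent = 24.69 × 24/30 ≈ 19.75 kt.
20 kt < 30 kt ⇒ not rapid intensification.

20 kt, no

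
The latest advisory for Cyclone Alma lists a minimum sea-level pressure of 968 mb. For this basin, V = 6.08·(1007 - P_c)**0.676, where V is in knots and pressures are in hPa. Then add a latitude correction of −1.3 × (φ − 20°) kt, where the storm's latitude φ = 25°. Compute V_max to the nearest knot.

66 kt

ΔP = 1007 − 968 = 39 mb.
39^0.676 ≈ 11.900.
V ≈ 6.08 × 11.900 ≈ 72.4 kt.
Latitude correction: −1.3 × (25 − 20) = -6.5 kt.
Corrected V ≈ 65.9 kt → 66 kt.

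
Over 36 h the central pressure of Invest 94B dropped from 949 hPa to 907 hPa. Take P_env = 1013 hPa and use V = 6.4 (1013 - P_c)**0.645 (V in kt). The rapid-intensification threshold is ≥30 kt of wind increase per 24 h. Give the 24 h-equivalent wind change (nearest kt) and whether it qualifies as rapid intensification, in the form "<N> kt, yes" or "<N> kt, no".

V₁: ΔP = 64, V ≈ 6.4 × 64^0.645 ≈ 93.58 kt.
V₂: ΔP = 106, V ≈ 6.4 × 106^0.645 ≈ 129.57 kt.
ΔV over 36 h = 35.99 kt → 24 h equivalent = 35.99 × 24/36 ≈ 23.99 kt.
24 kt < 30 kt ⇒ not rapid intensification.

24 kt, no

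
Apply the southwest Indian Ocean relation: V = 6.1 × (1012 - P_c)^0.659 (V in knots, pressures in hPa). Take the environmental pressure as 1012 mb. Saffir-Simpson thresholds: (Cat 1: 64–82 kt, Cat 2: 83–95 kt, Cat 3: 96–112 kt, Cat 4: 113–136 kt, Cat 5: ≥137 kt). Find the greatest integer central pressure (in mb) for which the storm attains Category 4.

928 mb

Category 4 begins at V = 113 kt.
Required ΔP = (113/6.1)^(1/0.659) = 18.525^1.517 ≈ 83.90 mb.
P_c ≤ 1012 − 83.90 = 928.10, so the highest integer P_c is 928 mb.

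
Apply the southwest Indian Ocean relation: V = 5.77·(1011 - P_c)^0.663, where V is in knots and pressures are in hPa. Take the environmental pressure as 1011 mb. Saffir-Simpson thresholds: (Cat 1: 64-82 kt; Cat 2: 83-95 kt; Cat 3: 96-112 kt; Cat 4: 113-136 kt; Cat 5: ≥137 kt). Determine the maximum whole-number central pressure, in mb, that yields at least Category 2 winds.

955 mb

Category 2 begins at V = 83 kt.
Required ΔP = (83/5.77)^(1/0.663) = 14.385^1.508 ≈ 55.78 mb.
P_c ≤ 1011 − 55.78 = 955.22, so the highest integer P_c is 955 mb.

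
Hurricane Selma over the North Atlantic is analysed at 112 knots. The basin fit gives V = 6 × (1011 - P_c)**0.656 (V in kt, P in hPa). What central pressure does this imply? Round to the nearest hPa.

924 hPa

ΔP = (V / 6)^(1/0.656) = (112/6)^1.524.
112/6 = 18.667; 18.667^1.524 ≈ 86.62 hPa.
P_c = 1011 − 86.62 = 924.38 ≈ 924 hPa.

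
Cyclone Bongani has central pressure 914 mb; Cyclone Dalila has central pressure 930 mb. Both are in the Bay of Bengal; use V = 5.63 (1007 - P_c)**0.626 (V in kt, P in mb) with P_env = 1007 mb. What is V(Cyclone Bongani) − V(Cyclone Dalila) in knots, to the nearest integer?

Cyclone Bongani: ΔP = 93; V ≈ 5.63 × 93^0.626 ≈ 96.11 kt.
Cyclone Dalila: ΔP = 77; V ≈ 5.63 × 77^0.626 ≈ 85.40 kt.
Difference ≈ 96.11 − 85.40 = 10.71 → 11 kt.

11 kt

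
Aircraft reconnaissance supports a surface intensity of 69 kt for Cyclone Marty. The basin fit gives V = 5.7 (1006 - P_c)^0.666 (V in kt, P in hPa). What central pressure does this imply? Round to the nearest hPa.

ΔP = (V / 5.7)^(1/0.666) = (69/5.7)^1.502.
69/5.7 = 12.105; 12.105^1.502 ≈ 42.28 hPa.
P_c = 1006 − 42.28 = 963.72 ≈ 964 hPa.

964 hPa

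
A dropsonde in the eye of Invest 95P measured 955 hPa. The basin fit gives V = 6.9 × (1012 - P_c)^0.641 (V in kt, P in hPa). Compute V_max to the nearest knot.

ΔP = 1012 − 955 = 57 hPa.
57^0.641 ≈ 13.351.
V ≈ 6.9 × 13.351 ≈ 92.1 kt.

92 kt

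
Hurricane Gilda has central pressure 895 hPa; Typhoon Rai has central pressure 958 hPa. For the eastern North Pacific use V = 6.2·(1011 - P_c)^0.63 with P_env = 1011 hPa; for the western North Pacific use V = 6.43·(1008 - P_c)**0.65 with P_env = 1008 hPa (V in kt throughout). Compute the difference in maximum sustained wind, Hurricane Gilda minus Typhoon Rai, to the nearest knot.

Hurricane Gilda: ΔP = 116; V ≈ 6.2 × 116^0.63 ≈ 123.88 kt.
Typhoon Rai: ΔP = 50; V ≈ 6.43 × 50^0.65 ≈ 81.76 kt.
Difference ≈ 123.88 − 81.76 = 42.12 → 42 kt.

42 kt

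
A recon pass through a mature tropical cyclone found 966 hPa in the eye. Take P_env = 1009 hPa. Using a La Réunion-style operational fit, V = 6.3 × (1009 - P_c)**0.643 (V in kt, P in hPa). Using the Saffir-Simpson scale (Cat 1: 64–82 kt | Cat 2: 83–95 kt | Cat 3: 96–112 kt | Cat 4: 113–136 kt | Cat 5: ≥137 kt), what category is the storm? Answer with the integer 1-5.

1

ΔP = 1009 − 966 = 43 hPa.
V ≈ 6.3 × 43^0.643 = 6.3 × 11.23 ≈ 71 kt.
71 kt falls in the Category 1 band.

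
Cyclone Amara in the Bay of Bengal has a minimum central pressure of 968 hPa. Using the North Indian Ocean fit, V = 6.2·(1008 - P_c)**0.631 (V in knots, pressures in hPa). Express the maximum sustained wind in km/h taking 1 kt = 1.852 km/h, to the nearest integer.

118 km/h

ΔP = 1008 − 968 = 40 hPa.
V ≈ 6.2 × 40^0.631 = 6.2 × 10.254 ≈ 63.576 kt.
63.576 × 1.852 ≈ 117.74 km/h → 118 km/h.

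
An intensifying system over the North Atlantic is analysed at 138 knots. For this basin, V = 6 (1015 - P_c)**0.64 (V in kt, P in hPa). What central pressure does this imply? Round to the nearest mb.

881 mb

ΔP = (V / 6)^(1/0.64) = (138/6)^1.562.
138/6 = 23.000; 23.000^1.562 ≈ 134.18 mb.
P_c = 1015 − 134.18 = 880.82 ≈ 881 mb.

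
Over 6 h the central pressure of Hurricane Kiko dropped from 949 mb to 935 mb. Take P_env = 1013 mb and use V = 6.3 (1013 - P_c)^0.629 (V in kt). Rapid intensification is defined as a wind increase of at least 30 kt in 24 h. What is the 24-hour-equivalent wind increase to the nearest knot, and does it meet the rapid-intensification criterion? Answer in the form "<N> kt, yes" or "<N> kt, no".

46 kt, yes

V₁: ΔP = 64, V ≈ 6.3 × 64^0.629 ≈ 86.18 kt.
V₂: ΔP = 78, V ≈ 6.3 × 78^0.629 ≈ 97.60 kt.
ΔV over 6 h = 11.42 kt → 24 h equivalent = 11.42 × 24/6 ≈ 45.68 kt.
46 kt ≥ 30 kt ⇒ rapid intensification.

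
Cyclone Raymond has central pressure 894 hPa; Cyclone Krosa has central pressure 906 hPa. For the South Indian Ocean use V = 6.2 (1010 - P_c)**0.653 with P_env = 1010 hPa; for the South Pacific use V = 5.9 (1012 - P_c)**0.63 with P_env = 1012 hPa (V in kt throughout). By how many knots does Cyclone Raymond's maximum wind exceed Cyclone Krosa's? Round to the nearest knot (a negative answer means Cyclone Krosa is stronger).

Cyclone Raymond: ΔP = 116; V ≈ 6.2 × 116^0.653 ≈ 138.19 kt.
Cyclone Krosa: ΔP = 106; V ≈ 5.9 × 106^0.63 ≈ 111.38 kt.
Difference ≈ 138.19 − 111.38 = 26.81 → 27 kt.

27 kt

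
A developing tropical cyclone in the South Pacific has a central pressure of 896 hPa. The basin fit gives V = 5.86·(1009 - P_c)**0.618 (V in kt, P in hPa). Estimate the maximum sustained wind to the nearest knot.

ΔP = 1009 − 896 = 113 hPa.
113^0.618 ≈ 18.570.
V ≈ 5.86 × 18.570 ≈ 108.8 kt.

109 kt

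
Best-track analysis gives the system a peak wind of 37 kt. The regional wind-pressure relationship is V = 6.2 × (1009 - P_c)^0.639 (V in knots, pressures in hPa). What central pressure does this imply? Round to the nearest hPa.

993 hPa

ΔP = (V / 6.2)^(1/0.639) = (37/6.2)^1.565.
37/6.2 = 5.968; 5.968^1.565 ≈ 16.37 hPa.
P_c = 1009 − 16.37 = 992.63 ≈ 993 hPa.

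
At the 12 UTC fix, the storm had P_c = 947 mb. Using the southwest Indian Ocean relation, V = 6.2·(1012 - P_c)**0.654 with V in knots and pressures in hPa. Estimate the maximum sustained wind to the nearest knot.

95 kt

ΔP = 1012 − 947 = 65 mb.
65^0.654 ≈ 15.334.
V ≈ 6.2 × 15.334 ≈ 95.1 kt.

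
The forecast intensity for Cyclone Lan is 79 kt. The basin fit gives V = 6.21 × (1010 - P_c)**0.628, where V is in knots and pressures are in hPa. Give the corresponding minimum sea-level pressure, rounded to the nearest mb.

ΔP = (V / 6.21)^(1/0.628) = (79/6.21)^1.592.
79/6.21 = 12.721; 12.721^1.592 ≈ 57.39 mb.
P_c = 1010 − 57.39 = 952.61 ≈ 953 mb.

953 mb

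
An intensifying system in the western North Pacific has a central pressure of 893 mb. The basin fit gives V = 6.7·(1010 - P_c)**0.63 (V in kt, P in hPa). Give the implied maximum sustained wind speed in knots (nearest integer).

ΔP = 1010 − 893 = 117 mb.
117^0.63 ≈ 20.089.
V ≈ 6.7 × 20.089 ≈ 134.6 kt.

135 kt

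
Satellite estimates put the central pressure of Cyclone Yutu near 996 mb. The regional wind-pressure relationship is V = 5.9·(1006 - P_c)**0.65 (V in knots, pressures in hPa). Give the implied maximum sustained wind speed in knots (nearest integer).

26 kt

ΔP = 1006 − 996 = 10 mb.
10^0.65 ≈ 4.467.
V ≈ 5.9 × 4.467 ≈ 26.4 kt.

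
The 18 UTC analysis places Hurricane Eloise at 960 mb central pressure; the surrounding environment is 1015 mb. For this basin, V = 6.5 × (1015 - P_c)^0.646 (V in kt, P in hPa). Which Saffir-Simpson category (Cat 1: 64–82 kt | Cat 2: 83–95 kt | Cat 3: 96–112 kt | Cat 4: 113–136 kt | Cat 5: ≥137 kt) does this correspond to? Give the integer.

ΔP = 1015 − 960 = 55 mb.
V ≈ 6.5 × 55^0.646 = 6.5 × 13.31 ≈ 87 kt.
87 kt falls in the Category 2 band.

2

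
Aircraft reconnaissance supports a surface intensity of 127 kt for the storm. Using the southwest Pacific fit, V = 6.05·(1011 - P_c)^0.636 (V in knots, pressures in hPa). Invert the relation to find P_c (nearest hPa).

891 hPa

ΔP = (V / 6.05)^(1/0.636) = (127/6.05)^1.572.
127/6.05 = 20.992; 20.992^1.572 ≈ 119.86 hPa.
P_c = 1011 − 119.86 = 891.14 ≈ 891 hPa.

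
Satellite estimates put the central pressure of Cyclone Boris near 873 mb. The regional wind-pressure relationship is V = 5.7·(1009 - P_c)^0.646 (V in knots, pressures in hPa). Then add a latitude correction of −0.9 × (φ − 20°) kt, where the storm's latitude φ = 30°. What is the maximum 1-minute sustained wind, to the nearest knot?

127 kt

ΔP = 1009 − 873 = 136 mb.
136^0.646 ≈ 23.893.
V ≈ 5.7 × 23.893 ≈ 136.2 kt.
Latitude correction: −0.9 × (30 − 20) = -9 kt.
Corrected V ≈ 127.2 kt → 127 kt.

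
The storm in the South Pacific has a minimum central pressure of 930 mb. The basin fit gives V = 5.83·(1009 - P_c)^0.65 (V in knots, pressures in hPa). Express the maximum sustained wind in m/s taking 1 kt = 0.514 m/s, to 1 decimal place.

ΔP = 1009 − 930 = 79 mb.
V ≈ 5.83 × 79^0.65 = 5.83 × 17.118 ≈ 99.799 kt.
99.799 × 0.514 ≈ 51.30 m/s → 51.3 m/s.

51.3 m/s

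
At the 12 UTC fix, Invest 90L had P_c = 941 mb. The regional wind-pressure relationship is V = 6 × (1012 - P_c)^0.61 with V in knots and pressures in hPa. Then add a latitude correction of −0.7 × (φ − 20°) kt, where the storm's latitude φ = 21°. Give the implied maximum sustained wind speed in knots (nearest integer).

ΔP = 1012 − 941 = 71 mb.
71^0.61 ≈ 13.467.
V ≈ 6 × 13.467 ≈ 80.8 kt.
Latitude correction: −0.7 × (21 − 20) = -0.7 kt.
Corrected V ≈ 80.1 kt → 80 kt.

80 kt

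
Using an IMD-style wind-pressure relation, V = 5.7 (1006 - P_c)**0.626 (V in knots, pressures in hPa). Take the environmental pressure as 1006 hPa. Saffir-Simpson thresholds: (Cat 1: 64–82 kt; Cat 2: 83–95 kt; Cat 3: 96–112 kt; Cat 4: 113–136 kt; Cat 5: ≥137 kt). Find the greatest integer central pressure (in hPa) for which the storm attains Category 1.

958 hPa

Category 1 begins at V = 64 kt.
Required ΔP = (64/5.7)^(1/0.626) = 11.228^1.597 ≈ 47.62 hPa.
P_c ≤ 1006 − 47.62 = 958.38, so the highest integer P_c is 958 hPa.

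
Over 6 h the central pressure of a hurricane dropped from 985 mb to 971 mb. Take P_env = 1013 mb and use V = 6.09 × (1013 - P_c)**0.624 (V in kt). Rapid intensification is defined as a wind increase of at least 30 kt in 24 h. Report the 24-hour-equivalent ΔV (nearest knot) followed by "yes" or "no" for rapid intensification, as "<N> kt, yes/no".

56 kt, yes

V₁: ΔP = 28, V ≈ 6.09 × 28^0.624 ≈ 48.71 kt.
V₂: ΔP = 42, V ≈ 6.09 × 42^0.624 ≈ 62.74 kt.
ΔV over 6 h = 14.03 kt → 24 h equivalent = 14.03 × 24/6 ≈ 56.12 kt.
56 kt ≥ 30 kt ⇒ rapid intensification.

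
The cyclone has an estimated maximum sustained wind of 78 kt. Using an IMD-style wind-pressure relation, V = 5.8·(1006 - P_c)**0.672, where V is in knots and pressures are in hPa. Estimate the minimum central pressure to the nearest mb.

ΔP = (V / 5.8)^(1/0.672) = (78/5.8)^1.488.
78/5.8 = 13.448; 13.448^1.488 ≈ 47.81 mb.
P_c = 1006 − 47.81 = 958.19 ≈ 958 mb.

958 mb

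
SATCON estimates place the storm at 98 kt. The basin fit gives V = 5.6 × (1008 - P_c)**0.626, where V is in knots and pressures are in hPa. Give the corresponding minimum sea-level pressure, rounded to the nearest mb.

911 mb

ΔP = (V / 5.6)^(1/0.626) = (98/5.6)^1.597.
98/5.6 = 17.500; 17.500^1.597 ≈ 96.76 mb.
P_c = 1008 − 96.76 = 911.24 ≈ 911 mb.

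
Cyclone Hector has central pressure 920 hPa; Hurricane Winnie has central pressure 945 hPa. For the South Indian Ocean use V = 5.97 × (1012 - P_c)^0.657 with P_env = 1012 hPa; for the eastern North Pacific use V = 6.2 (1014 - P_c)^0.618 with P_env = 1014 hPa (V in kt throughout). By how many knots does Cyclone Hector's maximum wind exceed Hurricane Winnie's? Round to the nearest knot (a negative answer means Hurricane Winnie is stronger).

Cyclone Hector: ΔP = 92; V ≈ 5.97 × 92^0.657 ≈ 116.46 kt.
Hurricane Winnie: ΔP = 69; V ≈ 6.2 × 69^0.618 ≈ 84.88 kt.
Difference ≈ 116.46 − 84.88 = 31.58 → 32 kt.

32 kt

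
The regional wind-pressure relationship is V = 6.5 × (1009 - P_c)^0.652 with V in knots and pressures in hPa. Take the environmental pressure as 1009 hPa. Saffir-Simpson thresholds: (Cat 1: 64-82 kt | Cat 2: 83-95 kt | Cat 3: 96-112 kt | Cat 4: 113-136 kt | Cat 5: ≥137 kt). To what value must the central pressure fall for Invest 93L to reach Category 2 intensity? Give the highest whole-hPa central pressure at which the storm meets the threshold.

959 hPa

Category 2 begins at V = 83 kt.
Required ΔP = (83/6.5)^(1/0.652) = 12.769^1.534 ≈ 49.72 hPa.
P_c ≤ 1009 − 49.72 = 959.28, so the highest integer P_c is 959 hPa.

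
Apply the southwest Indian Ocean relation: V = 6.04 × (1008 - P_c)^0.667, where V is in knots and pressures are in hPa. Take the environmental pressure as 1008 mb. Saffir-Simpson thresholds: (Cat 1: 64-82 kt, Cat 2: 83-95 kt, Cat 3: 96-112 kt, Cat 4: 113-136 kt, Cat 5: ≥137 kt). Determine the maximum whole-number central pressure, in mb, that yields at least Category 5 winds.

Category 5 begins at V = 137 kt.
Required ΔP = (137/6.04)^(1/0.667) = 22.682^1.499 ≈ 107.77 mb.
P_c ≤ 1008 − 107.77 = 900.23, so the highest integer P_c is 900 mb.

900 mb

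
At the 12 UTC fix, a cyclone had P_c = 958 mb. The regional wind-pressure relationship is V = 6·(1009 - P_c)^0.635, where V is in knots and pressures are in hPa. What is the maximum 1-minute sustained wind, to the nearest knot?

73 kt

ΔP = 1009 − 958 = 51 mb.
51^0.635 ≈ 12.142.
V ≈ 6 × 12.142 ≈ 72.9 kt.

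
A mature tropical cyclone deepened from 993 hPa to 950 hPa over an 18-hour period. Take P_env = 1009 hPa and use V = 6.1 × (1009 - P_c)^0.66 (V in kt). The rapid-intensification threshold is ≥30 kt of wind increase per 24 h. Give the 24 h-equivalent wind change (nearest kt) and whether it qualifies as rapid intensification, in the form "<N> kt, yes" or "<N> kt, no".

V₁: ΔP = 16, V ≈ 6.1 × 16^0.66 ≈ 38.02 kt.
V₂: ΔP = 59, V ≈ 6.1 × 59^0.66 ≈ 89.97 kt.
ΔV over 18 h = 51.95 kt → 24 h equivalent = 51.95 × 24/18 ≈ 69.27 kt.
69 kt ≥ 30 kt ⇒ rapid intensification.

69 kt, yes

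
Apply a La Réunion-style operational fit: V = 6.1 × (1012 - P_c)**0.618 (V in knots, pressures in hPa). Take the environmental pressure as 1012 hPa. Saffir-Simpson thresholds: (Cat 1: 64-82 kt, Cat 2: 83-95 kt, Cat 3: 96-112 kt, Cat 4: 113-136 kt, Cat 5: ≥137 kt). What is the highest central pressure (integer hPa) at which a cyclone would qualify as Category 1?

Category 1 begins at V = 64 kt.
Required ΔP = (64/6.1)^(1/0.618) = 10.492^1.618 ≈ 44.86 hPa.
P_c ≤ 1012 − 44.86 = 967.14, so the highest integer P_c is 967 hPa.

967 hPa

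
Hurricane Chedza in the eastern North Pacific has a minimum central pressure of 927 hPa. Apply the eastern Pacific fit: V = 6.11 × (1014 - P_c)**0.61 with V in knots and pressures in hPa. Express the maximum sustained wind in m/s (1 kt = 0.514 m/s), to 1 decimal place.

ΔP = 1014 − 927 = 87 hPa.
V ≈ 6.11 × 87^0.61 = 6.11 × 15.244 ≈ 93.143 kt.
93.143 × 0.514 ≈ 47.88 m/s → 47.9 m/s.

47.9 m/s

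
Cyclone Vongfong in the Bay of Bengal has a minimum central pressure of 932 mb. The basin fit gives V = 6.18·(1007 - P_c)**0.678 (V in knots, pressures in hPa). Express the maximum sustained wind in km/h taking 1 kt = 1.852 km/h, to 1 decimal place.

213.8 km/h

ΔP = 1007 − 932 = 75 mb.
V ≈ 6.18 × 75^0.678 = 6.18 × 18.676 ≈ 115.420 kt.
115.420 × 1.852 ≈ 213.76 km/h → 213.8 km/h.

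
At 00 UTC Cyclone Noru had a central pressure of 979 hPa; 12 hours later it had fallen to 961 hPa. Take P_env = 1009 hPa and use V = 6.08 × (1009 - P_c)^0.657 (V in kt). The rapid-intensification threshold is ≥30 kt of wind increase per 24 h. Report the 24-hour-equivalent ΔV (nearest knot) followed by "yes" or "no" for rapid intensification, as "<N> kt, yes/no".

41 kt, yes

V₁: ΔP = 30, V ≈ 6.08 × 30^0.657 ≈ 56.80 kt.
V₂: ΔP = 48, V ≈ 6.08 × 48^0.657 ≈ 77.35 kt.
ΔV over 12 h = 20.55 kt → 24 h equivalent = 20.55 × 24/12 ≈ 41.10 kt.
41 kt ≥ 30 kt ⇒ rapid intensification.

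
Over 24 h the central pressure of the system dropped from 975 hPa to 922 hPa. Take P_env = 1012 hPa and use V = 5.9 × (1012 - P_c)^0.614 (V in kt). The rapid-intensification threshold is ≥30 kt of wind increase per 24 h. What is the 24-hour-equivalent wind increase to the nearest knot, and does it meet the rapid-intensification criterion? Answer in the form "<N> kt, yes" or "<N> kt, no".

39 kt, yes

V₁: ΔP = 37, V ≈ 5.9 × 37^0.614 ≈ 54.17 kt.
V₂: ΔP = 90, V ≈ 5.9 × 90^0.614 ≈ 93.49 kt.
ΔV over 24 h = 39.32 kt → 24 h equivalent = 39.32 × 24/24 ≈ 39.32 kt.
39 kt ≥ 30 kt ⇒ rapid intensification.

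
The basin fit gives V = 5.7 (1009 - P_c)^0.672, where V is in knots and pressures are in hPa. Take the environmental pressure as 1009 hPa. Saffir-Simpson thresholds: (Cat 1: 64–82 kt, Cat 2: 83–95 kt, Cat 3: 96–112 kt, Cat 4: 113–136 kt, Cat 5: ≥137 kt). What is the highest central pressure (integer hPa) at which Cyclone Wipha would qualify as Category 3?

Category 3 begins at V = 96 kt.
Required ΔP = (96/5.7)^(1/0.672) = 16.842^1.488 ≈ 66.83 hPa.
P_c ≤ 1009 − 66.83 = 942.17, so the highest integer P_c is 942 hPa.

942 hPa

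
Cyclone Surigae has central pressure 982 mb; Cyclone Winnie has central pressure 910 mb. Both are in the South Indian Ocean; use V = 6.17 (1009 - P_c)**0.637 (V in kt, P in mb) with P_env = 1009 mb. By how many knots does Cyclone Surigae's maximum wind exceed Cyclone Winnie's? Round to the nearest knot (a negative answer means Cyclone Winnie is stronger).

Cyclone Surigae: ΔP = 27; V ≈ 6.17 × 27^0.637 ≈ 50.36 kt.
Cyclone Winnie: ΔP = 99; V ≈ 6.17 × 99^0.637 ≈ 115.21 kt.
Difference ≈ 50.36 − 115.21 = -64.85 → -65 kt.

-65 kt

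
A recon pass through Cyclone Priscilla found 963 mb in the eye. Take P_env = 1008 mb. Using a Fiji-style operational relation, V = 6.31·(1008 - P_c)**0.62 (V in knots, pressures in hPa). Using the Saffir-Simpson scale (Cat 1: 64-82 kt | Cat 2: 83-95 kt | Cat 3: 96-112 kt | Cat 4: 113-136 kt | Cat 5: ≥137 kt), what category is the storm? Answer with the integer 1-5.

1

ΔP = 1008 − 963 = 45 mb.
V ≈ 6.31 × 45^0.62 = 6.31 × 10.59 ≈ 67 kt.
67 kt falls in the Category 1 band.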